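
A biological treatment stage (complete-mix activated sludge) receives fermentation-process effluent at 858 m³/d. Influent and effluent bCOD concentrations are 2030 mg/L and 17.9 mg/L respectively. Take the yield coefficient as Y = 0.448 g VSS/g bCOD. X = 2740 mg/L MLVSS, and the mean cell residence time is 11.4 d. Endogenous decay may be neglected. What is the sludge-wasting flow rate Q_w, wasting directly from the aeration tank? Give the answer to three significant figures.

Q_w ≈ 282 m³/d

With k_d = 0 the design equation reduces to V = Y Q (S₀−S) θ_c / X = 0.448 × 858 × (2030 − 17.9) × 11.4 / 2740 = 3218 m³.
Wasting from the aeration tank: Q_w = V / θ_c = 3218 / 11.4 = 282.3 m³/d.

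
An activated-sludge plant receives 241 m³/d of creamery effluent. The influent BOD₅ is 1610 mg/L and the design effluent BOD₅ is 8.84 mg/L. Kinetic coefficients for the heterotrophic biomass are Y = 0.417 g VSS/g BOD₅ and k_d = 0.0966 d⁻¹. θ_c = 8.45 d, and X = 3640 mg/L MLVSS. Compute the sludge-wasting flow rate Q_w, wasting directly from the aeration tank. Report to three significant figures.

Rearranging the biomass balance for a CMAS with decay, V = Y·Q·ΔS·θ_c / [X·(1+k_d θ_c)] = 0.417 × 241 × (1610 − 8.84) × 8.45 / [3640 × (1 + 0.0966 × 8.45)] = 1.36×10^6 / 6611 = 205.7 m³.
With mixed-liquor wasting, θ_c = V/Q_w, so Q_w = V/θ_c = 205.7/8.45 = 24.34 m³/d.

Q_w ≈ 24.3 m³/d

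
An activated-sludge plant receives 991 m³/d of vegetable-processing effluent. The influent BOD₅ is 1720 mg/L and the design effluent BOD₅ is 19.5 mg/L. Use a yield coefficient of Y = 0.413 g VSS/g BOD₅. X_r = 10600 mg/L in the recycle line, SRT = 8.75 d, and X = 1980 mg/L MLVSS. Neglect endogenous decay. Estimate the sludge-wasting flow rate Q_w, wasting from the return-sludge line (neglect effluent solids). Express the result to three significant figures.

Q_w ≈ 65.7 m³/d

With k_d = 0 the design equation reduces to V = Y Q (S₀−S) θ_c / X = 0.413 × 991 × (1720 − 19.5) × 8.75 / 1980 = 3076 m³.
Q_w = (V·X)/(θ_c X_r) = 3076 × 1980 / (8.75 × 10600) = 65.66 m³/d.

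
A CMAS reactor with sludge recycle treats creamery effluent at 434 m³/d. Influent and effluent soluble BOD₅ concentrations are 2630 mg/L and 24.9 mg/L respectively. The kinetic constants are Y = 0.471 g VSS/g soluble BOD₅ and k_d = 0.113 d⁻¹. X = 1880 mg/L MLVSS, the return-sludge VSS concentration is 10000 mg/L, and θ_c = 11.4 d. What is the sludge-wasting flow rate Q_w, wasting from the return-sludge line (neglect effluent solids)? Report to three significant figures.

Steady-state biomass mass balance: V·X·(1 + k_d·θ_c) = Y·Q·(S₀ − S)·θ_c, so V = 0.471 × 434 × (2630 − 24.9) × 11.4 / [1880 × (1 + 0.113 × 11.4)] = 6.07×10^6 / 4302 = 1411 m³.
Q_w = (V·X)/(θ_c X_r) = 1411 × 1880 / (11.4 × 10000) = 23.27 m³/d.

Q_w ≈ 23.3 m³/d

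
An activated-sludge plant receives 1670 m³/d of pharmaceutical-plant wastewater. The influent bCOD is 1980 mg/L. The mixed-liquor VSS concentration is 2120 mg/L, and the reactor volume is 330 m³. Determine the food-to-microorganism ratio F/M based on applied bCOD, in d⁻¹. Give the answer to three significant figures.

F/M ≈ 4.73 d⁻¹

F/M = applied load / biomass = Q·S₀/(V·X) = 1670 × 1980 / (330.0 × 2120) = 4.726 d⁻¹.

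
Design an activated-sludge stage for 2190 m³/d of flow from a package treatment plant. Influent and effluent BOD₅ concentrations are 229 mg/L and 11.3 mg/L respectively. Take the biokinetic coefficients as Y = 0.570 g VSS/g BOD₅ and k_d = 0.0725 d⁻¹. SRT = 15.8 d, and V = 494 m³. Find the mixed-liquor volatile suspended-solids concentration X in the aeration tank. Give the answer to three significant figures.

X ≈ 4050 mg/L

Solving the biomass balance for X: X = Y Q (S₀−S) θ_c / [V (1+k_d θ_c)] = 0.570 × 2190 × (229 − 11.3) × 15.8 / [494 × (1 + 0.0725 × 15.8)] = 4051 mg/L.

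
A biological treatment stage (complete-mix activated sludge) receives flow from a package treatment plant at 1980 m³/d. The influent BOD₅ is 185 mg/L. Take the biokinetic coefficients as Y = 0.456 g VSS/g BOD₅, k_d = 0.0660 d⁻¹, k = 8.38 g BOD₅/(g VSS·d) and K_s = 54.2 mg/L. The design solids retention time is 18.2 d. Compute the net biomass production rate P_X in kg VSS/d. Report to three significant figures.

P_X ≈ 75.2 kg VSS/d

Effluent substrate depends only on kinetics and SRT: S = K_s(1 + k_d θ_c) / [θ_c(Yk − k_d) − 1] = 54.2 × (1 + 0.0660 × 18.2) / [18.2 × (0.456 × 8.38 − 0.0660) − 1] = 119.3 / 67.35 = 1.772 mg/L.
Correct the yield for decay: Y_obs = Y/(1 + k_d θ_c) = 0.456 / (1 + 0.0660 × 18.2) = 0.456 / 2.201 = 0.2072.
ΔS = 185 − 1.77 = 183.2 mg/L, so the substrate removal rate is 1980 × 183.2/1000 = 362.8 kg BOD₅/d.
Biomass produced: P_X = Y_obs·Q·ΔS = 0.2072 × 362.8 ≈ 75.16 kg VSS/d.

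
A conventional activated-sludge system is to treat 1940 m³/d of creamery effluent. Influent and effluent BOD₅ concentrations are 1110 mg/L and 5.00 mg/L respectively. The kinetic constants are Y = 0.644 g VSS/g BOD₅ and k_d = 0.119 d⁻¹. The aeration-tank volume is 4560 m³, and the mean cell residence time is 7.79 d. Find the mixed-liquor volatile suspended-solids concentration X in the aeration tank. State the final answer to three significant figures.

X ≈ 1220 mg/L

X = Y·Q·ΔS·θ_c / [V·(1 + k_d θ_c)] = 0.644 × 1940 × (1110 − 5.00) × 7.79 / [4560 × (1 + 0.119 × 7.79)] = 1224 mg/L.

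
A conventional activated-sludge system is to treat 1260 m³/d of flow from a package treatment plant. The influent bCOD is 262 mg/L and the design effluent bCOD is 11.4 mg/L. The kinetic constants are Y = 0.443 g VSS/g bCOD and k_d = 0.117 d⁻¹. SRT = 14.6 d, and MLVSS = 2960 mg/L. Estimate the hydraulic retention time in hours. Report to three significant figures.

τ ≈ 4.85 h

Steady-state biomass mass balance: V·X·(1 + k_d·θ_c) = Y·Q·(S₀ − S)·θ_c, so V = 0.443 × 1260 × (262 − 11.4) × 14.6 / [2960 × (1 + 0.117 × 14.6)] = 2.04×10^6 / 8016 = 254.8 m³.
HRT = V/Q = 254.8 m³ / 1260 m³·d⁻¹ = 0.2022 d × 24 = 4.853 h.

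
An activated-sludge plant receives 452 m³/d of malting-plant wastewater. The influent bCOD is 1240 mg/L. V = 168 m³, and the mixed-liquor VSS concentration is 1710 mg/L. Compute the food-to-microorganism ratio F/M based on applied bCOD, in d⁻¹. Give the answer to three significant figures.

F/M ≈ 1.95 d⁻¹

F/M = applied load / biomass = Q·S₀/(V·X) = 452 × 1240 / (168.0 × 1710) = 1.951 d⁻¹.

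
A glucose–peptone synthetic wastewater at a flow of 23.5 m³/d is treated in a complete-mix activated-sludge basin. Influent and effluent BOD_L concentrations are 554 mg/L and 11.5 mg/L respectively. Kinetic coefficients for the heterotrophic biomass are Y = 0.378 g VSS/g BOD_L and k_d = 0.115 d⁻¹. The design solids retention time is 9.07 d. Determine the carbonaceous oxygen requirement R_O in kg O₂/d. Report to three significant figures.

R_O ≈ 9.40 kg O₂/d

Y_obs = Y / (1 + k_d θ_c) = 0.378 / (1 + 0.115 × 9.07) = 0.378 / 2.043 = 0.1850.
Mass of BOD_L removed per day: Q(S₀ − S) = 23.5 × 542.5 g/m³ = 12.75 kg/d.
P_X = Y_obs·Q·(S₀ − S) = 0.1850 × 12.75 = 2.359 kg VSS/d.
Carbonaceous O₂ demand = substrate oxidised − cell-mass equivalent = 12.75 − 1.42 × 2.359 = 9.399 kg O₂/d.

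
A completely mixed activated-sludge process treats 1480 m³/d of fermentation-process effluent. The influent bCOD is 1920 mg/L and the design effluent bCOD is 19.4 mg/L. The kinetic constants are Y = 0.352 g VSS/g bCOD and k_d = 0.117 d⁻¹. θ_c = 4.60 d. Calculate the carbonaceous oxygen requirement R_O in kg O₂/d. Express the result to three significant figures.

R_O ≈ 1900 kg O₂/d

Observed yield with endogenous decay: Y_obs = Y / (1 + k_d·θ_c) = 0.352 / (1 + 0.117 × 4.60) = 0.352 / 1.538 = 0.2288 g VSS/g bCOD.
Mass of bCOD removed per day: Q(S₀ − S) = 1480 × 1901 g/m³ = 2813 kg/d.
Net sludge production P_X = 0.2288 × 2813 = 643.7 kg VSS/d.
R_O = Q·ΔS − 1.42 P_X = 2813 − 914.1 = 1899 kg O₂/d.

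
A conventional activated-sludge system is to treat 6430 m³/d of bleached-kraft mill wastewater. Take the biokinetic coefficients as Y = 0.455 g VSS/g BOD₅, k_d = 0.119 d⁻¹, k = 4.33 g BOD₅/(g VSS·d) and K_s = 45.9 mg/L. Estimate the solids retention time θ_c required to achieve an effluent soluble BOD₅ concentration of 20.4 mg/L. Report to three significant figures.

θ_c ≈ 2.05 d

Specific growth rate at S = 20.4 mg/L: μ = YkS/(K_s+S) = 0.455·4.33·20.4/(45.9+20.4) = 0.6062 d⁻¹.
Then 1/θ_c = μ − k_d = 0.6062 − 0.119 = 0.4872 d⁻¹, giving θ_c = 2.053 d.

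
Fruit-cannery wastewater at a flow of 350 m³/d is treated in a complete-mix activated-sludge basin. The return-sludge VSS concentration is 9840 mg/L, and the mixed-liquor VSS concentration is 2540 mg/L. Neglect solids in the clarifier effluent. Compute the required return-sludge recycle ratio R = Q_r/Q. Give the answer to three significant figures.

R = Q_r/Q = X/(X_r − X) = 2540 / (9840 − 2540) = 0.3479.

R ≈ 0.348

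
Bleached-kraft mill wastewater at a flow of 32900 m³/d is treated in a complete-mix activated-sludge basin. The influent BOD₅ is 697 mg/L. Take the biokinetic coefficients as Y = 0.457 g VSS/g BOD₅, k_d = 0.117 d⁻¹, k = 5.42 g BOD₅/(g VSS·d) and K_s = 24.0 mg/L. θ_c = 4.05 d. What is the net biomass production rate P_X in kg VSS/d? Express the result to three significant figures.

For a completely mixed reactor with recycle the Lawrence–McCarty relation gives S = K_s·(1 + k_d·θ_c) / [θ_c·(Y·k − k_d) − 1] = 24.0 × (1 + 0.117 × 4.05) / [4.05 × (0.457 × 5.42 − 0.117) − 1] = 35.37 / 8.558 = 4.133 mg/L.
Correct the yield for decay: Y_obs = Y/(1 + k_d θ_c) = 0.457 / (1 + 0.117 × 4.05) = 0.457 / 1.474 = 0.3101.
ΔS = 697 − 4.13 = 692.9 mg/L, so the substrate removal rate is 32900 × 692.9/1000 = 22795 kg BOD₅/d.
Net biomass production P_X = Y_obs × Q·(S₀ − S) = 0.3101 × 22795 = 7068 kg VSS/d.

P_X ≈ 7070 kg VSS/d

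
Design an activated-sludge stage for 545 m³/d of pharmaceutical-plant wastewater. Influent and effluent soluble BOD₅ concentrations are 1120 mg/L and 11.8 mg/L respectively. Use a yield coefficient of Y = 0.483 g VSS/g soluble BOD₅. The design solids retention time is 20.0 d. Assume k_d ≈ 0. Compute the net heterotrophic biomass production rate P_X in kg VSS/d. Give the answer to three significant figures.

No decay correction is needed, so Y_obs = Y = 0.483.
ΔS = 1120 − 11.8 = 1108 mg/L, so the substrate removal rate is 545 × 1108/1000 = 604.0 kg soluble BOD₅/d.
Net biomass production P_X = Y_obs × Q·(S₀ − S) = 0.4830 × 604.0 = 291.7 kg VSS/d.

P_X ≈ 292 kg VSS/d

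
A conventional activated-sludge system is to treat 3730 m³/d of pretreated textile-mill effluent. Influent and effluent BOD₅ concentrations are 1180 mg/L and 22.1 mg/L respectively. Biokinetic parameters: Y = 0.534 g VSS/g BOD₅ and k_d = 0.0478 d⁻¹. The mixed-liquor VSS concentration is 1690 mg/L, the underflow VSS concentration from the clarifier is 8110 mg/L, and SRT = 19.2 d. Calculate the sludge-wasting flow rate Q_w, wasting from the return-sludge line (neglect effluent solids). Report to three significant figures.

Q_w ≈ 148 m³/d

Rearranging the biomass balance for a CMAS with decay, V = Y·Q·ΔS·θ_c / [X·(1+k_d θ_c)] = 0.534 × 3730 × (1180 − 22.1) × 19.2 / [1690 × (1 + 0.0478 × 19.2)] = 4.43×10^7 / 3241 = 13663 m³.
Wasting from the return line (neglecting effluent solids): Q_w = V·X / (θ_c·X_r) = 13663 × 1690 / (19.2 × 8110) = 148.3 m³/d.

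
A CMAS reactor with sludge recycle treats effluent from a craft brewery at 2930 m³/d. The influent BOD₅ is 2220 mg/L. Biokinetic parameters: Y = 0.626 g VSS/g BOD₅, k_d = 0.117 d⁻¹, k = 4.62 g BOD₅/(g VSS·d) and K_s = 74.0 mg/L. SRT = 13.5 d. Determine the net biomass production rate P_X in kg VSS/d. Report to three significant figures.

P_X ≈ 1570 kg VSS/d

From the Monod/SRT balance for a CMAS, S = K_s·(1+k_d θ_c)/[θ_c·(Y k − k_d) − 1] = 74.0 × (1 + 0.117 × 13.5) / [13.5 × (0.626 × 4.62 − 0.117) − 1] = 190.9 / 36.46 = 5.235 mg/L.
Observed yield with endogenous decay: Y_obs = Y / (1 + k_d·θ_c) = 0.626 / (1 + 0.117 × 13.5) = 0.626 / 2.580 = 0.2427 g VSS/g BOD₅.
ΔS = 2220 − 5.23 = 2215 mg/L, so the substrate removal rate is 2930 × 2215/1000 = 6489 kg BOD₅/d.
So the net sludge growth is P_X = 0.2427 × 6489 = 1575 kg VSS/d.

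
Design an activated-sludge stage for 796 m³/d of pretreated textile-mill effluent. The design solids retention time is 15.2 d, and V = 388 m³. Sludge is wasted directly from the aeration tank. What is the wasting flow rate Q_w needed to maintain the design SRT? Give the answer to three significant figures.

Wasting from the aeration tank: Q_w = V / θ_c = 388.0 / 15.2 = 25.53 m³/d.

Q_w ≈ 25.5 m³/d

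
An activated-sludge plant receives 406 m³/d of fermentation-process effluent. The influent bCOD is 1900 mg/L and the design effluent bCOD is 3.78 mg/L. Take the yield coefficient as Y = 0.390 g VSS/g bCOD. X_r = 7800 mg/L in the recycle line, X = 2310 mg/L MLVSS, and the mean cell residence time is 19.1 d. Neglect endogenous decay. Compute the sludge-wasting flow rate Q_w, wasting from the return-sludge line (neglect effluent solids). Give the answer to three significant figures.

Q_w ≈ 38.5 m³/d

With k_d = 0 the design equation reduces to V = Y Q (S₀−S) θ_c / X = 0.390 × 406 × (1900 − 3.78) × 19.1 / 2310 = 2483 m³.
θ_c = V·X/(Q_w·X_r) when wasting from the recycle, so Q_w = V·X/(θ_c·X_r) = 2483 × 2310 / (19.1 × 7800) = 38.49 m³/d.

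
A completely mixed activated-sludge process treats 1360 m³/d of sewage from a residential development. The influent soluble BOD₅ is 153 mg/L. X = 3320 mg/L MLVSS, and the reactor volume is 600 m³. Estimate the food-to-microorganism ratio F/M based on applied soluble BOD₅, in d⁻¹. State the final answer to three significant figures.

F/M ≈ 0.104 d⁻¹

Food-to-microorganism ratio F/M = Q S₀ / (V X) = 1360 × 153 / (600.0 × 3320) = 0.1045 d⁻¹.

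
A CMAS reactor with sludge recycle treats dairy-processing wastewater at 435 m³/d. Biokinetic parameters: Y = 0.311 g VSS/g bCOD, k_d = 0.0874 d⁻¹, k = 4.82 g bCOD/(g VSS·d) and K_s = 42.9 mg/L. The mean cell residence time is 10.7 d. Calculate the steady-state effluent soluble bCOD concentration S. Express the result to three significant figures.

For a completely mixed reactor with recycle the Lawrence–McCarty relation gives S = K_s·(1 + k_d·θ_c) / [θ_c·(Y·k − k_d) − 1] = 42.9 × (1 + 0.0874 × 10.7) / [10.7 × (0.311 × 4.82 − 0.0874) − 1] = 83.02 / 14.10 = 5.886 mg/L.

S ≈ 5.89 mg/L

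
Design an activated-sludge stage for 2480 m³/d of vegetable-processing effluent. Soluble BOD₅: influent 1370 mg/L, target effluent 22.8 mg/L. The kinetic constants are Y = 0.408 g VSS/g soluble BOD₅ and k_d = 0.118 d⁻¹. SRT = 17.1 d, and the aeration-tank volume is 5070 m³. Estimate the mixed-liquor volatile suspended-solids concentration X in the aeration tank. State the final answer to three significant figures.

X = Y·Q·ΔS·θ_c / [V·(1 + k_d θ_c)] = 0.408 × 2480 × (1370 − 22.8) × 17.1 / [5070 × (1 + 0.118 × 17.1)] = 1523 mg/L.

X ≈ 1520 mg/L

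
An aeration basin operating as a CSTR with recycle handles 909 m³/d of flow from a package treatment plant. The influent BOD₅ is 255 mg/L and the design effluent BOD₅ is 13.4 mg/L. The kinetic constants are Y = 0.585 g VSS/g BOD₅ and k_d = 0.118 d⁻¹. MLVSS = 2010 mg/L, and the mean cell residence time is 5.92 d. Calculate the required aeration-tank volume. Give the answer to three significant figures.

V ≈ 223 m³

From the SRT design equation V = Y Q (S₀−S) θ_c / [X (1 + k_d θ_c)] = 0.585 × 909 × (255 − 13.4) × 5.92 / [2010 × (1 + 0.118 × 5.92)] = 7.61×10^5 / 3414 = 222.8 m³.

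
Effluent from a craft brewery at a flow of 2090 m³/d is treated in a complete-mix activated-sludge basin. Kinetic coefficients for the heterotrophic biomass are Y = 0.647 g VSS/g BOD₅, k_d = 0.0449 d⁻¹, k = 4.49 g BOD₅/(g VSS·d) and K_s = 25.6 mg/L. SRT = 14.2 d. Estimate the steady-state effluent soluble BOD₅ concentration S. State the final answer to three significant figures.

From the Monod/SRT balance for a CMAS, S = K_s·(1+k_d θ_c)/[θ_c·(Y k − k_d) − 1] = 25.6 × (1 + 0.0449 × 14.2) / [14.2 × (0.647 × 4.49 − 0.0449) − 1] = 41.92 / 39.61 = 1.058 mg/L.

S ≈ 1.06 mg/L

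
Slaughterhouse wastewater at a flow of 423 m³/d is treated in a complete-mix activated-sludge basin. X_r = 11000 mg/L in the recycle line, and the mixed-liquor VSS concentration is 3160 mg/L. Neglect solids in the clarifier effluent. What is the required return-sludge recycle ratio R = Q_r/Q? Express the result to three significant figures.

R ≈ 0.403

Solids balance on the clarifier gives (1+R)X = R·X_r, so R = X/(X_r − X) = 3160 / (11000 − 3160) = 0.4031.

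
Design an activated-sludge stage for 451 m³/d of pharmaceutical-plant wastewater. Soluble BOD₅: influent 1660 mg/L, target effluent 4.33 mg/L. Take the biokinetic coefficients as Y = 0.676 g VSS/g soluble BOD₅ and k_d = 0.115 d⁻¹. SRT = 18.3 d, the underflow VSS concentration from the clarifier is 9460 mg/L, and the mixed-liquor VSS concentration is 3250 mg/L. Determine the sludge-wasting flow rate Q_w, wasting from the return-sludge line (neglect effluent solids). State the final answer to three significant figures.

From the SRT design equation V = Y Q (S₀−S) θ_c / [X (1 + k_d θ_c)] = 0.676 × 451 × (1660 − 4.33) × 18.3 / [3250 × (1 + 0.115 × 18.3)] = 9.24×10^6 / 10090 = 915.5 m³.
Q_w = (V·X)/(θ_c X_r) = 915.5 × 3250 / (18.3 × 9460) = 17.19 m³/d.

Q_w ≈ 17.2 m³/d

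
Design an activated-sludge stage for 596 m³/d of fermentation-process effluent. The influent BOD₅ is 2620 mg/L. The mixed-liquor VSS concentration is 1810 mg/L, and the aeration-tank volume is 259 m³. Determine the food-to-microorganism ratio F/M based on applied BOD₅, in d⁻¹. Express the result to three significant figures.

F/M = Q·S₀ / (V·X) = 596 × 2620 / (259.0 × 1810) = 3.331 g BOD₅·(g VSS·d)⁻¹.

F/M ≈ 3.33 d⁻¹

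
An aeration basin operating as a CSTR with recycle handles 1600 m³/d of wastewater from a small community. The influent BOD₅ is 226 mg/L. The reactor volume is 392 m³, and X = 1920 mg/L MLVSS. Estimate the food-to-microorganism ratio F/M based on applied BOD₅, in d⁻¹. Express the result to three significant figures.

F/M ≈ 0.480 d⁻¹

Food-to-microorganism ratio F/M = Q S₀ / (V X) = 1600 × 226 / (392.0 × 1920) = 0.4804 d⁻¹.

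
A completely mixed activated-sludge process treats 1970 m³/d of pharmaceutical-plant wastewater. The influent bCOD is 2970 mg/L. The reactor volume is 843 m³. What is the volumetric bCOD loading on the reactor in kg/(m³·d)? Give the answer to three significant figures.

Volumetric loading L_v = Q·S₀ / V = 1970 × 2970 g/m³ / 843.0 m³ = 6941 g/(m³·d) = 6.941 kg bCOD/(m³·d).

L_v ≈ 6.94 kg bCOD/(m³·d)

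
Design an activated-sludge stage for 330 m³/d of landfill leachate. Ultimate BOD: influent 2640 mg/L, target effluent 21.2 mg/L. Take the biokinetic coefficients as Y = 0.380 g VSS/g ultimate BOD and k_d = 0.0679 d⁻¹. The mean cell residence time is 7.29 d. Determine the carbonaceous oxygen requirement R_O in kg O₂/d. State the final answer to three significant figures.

Correct the yield for decay: Y_obs = Y/(1 + k_d θ_c) = 0.380 / (1 + 0.0679 × 7.29) = 0.380 / 1.495 = 0.2542.
Mass of ultimate BOD removed per day: Q(S₀ − S) = 330 × 2619 g/m³ = 864.2 kg/d.
Biomass synthesised: P_X = Y_obs × 864.2 = 219.7 kg VSS/d.
R_O = Q·ΔS − 1.42 P_X = 864.2 − 311.9 = 552.3 kg O₂/d.

R_O ≈ 552 kg O₂/d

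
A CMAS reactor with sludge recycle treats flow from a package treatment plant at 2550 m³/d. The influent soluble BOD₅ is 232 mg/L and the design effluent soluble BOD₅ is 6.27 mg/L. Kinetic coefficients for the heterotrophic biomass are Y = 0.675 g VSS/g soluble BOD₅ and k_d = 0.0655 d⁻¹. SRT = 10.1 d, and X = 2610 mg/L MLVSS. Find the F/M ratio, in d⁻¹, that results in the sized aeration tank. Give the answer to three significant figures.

From the SRT design equation V = Y Q (S₀−S) θ_c / [X (1 + k_d θ_c)] = 0.675 × 2550 × (232 − 6.27) × 10.1 / [2610 × (1 + 0.0655 × 10.1)] = 3.92×10^6 / 4337 = 904.9 m³.
Food-to-microorganism ratio F/M = Q S₀ / (V X) = 2550 × 232 / (904.9 × 2610) = 0.2505 d⁻¹.

F/M ≈ 0.250 d⁻¹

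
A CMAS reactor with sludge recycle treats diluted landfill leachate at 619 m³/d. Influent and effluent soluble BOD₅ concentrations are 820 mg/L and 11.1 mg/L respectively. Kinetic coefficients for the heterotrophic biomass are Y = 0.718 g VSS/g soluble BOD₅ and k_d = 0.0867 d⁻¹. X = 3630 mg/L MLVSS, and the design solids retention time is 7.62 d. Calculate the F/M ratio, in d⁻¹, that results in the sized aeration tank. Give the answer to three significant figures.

Steady-state biomass mass balance: V·X·(1 + k_d·θ_c) = Y·Q·(S₀ − S)·θ_c, so V = 0.718 × 619 × (820 − 11.1) × 7.62 / [3630 × (1 + 0.0867 × 7.62)] = 2.74×10^6 / 6028 = 454.4 m³.
F/M = applied load / biomass = Q·S₀/(V·X) = 619 × 820 / (454.4 × 3630) = 0.3077 d⁻¹.

F/M ≈ 0.308 d⁻¹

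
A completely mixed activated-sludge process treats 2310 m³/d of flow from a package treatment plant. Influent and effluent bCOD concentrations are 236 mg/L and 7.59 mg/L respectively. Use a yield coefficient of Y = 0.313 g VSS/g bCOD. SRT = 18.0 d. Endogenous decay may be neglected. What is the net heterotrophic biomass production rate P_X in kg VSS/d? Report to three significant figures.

Since k_d ≈ 0, Y_obs = Y = 0.313 g VSS/g bCOD.
Q·(S₀ − S) = 2310 × (236 − 7.59) × 10⁻³ = 527.6 kg/d removed.
Biomass produced: P_X = Y_obs·Q·ΔS = 0.3130 × 527.6 ≈ 165.1 kg VSS/d.

P_X ≈ 165 kg VSS/d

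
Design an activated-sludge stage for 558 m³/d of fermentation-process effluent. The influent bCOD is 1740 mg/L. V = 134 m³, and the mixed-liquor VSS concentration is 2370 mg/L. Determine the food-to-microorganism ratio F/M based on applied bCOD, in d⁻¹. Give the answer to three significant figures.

Food-to-microorganism ratio F/M = Q S₀ / (V X) = 558 × 1740 / (134.0 × 2370) = 3.057 d⁻¹.

F/M ≈ 3.06 d⁻¹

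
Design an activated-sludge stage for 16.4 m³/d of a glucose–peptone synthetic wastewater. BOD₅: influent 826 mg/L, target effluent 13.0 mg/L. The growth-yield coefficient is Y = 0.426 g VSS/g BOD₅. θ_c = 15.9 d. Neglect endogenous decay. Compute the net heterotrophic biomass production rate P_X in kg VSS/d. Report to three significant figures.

No decay correction is needed, so Y_obs = Y = 0.426.
Mass of BOD₅ removed per day: Q(S₀ − S) = 16.4 × 813.0 g/m³ = 13.33 kg/d.
P_X = Y_obs · Q(S₀ − S) = 0.4260 × 13.33 = 5.680 kg VSS/d.

P_X ≈ 5.68 kg VSS/d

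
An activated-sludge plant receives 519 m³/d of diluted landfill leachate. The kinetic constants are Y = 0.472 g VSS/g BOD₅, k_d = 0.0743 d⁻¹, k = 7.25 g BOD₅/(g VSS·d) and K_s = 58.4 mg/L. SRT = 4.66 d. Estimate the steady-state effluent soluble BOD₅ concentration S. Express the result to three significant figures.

S ≈ 5.38 mg/L

From the Monod/SRT balance for a CMAS, S = K_s·(1+k_d θ_c)/[θ_c·(Y k − k_d) − 1] = 58.4 × (1 + 0.0743 × 4.66) / [4.66 × (0.472 × 7.25 − 0.0743) − 1] = 78.62 / 14.60 = 5.385 mg/L.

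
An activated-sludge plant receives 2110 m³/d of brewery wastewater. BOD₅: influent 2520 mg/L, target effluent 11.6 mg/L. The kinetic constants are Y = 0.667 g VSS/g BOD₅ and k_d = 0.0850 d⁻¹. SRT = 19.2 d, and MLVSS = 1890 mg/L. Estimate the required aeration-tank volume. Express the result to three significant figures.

Steady-state biomass mass balance: V·X·(1 + k_d·θ_c) = Y·Q·(S₀ − S)·θ_c, so V = 0.667 × 2110 × (2520 − 11.6) × 19.2 / [1890 × (1 + 0.0850 × 19.2)] = 6.78×10^7 / 4974 = 13626 m³.

V ≈ 13600 m³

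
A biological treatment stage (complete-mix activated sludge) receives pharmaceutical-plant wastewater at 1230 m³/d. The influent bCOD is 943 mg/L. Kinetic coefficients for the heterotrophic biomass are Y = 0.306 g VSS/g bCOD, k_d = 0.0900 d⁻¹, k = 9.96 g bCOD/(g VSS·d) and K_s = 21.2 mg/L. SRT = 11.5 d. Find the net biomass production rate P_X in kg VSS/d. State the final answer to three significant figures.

P_X ≈ 174 kg VSS/d

Effluent substrate depends only on kinetics and SRT: S = K_s(1 + k_d θ_c) / [θ_c(Yk − k_d) − 1] = 21.2 × (1 + 0.0900 × 11.5) / [11.5 × (0.306 × 9.96 − 0.0900) − 1] = 43.14 / 33.01 = 1.307 mg/L.
The observed yield is Y_obs = Y/(1 + k_d·θ_c) = 0.306 / (1 + 0.0900 × 11.5) = 0.306 / 2.035 = 0.1504 g VSS per g bCOD removed.
Q·(S₀ − S) = 1230 × (943 − 1.31) × 10⁻³ = 1158 kg/d removed.
Biomass produced: P_X = Y_obs·Q·ΔS = 0.1504 × 1158 ≈ 174.2 kg VSS/d.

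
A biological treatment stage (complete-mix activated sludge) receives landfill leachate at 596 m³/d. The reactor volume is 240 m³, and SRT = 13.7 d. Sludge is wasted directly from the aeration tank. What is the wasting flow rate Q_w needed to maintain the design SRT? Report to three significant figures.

Q_w ≈ 17.5 m³/d

Wasting from the aeration tank: Q_w = V / θ_c = 240.0 / 13.7 = 17.52 m³/d.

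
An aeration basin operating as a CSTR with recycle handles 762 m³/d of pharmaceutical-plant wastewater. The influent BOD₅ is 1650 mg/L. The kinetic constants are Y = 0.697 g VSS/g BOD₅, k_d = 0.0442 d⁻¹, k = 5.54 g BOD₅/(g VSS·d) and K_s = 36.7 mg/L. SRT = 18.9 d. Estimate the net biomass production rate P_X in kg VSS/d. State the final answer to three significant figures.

For a completely mixed reactor with recycle the Lawrence–McCarty relation gives S = K_s·(1 + k_d·θ_c) / [θ_c·(Y·k − k_d) − 1] = 36.7 × (1 + 0.0442 × 18.9) / [18.9 × (0.697 × 5.54 − 0.0442) − 1] = 67.36 / 71.14 = 0.9468 mg/L.
Y_obs = Y / (1 + k_d θ_c) = 0.697 / (1 + 0.0442 × 18.9) = 0.697 / 1.835 = 0.3798.
Q·(S₀ − S) = 762 × (1650 − 0.947) × 10⁻³ = 1257 kg/d removed.
P_X = Y_obs · Q(S₀ − S) = 0.3798 × 1257 = 477.2 kg VSS/d.

P_X ≈ 477 kg VSS/d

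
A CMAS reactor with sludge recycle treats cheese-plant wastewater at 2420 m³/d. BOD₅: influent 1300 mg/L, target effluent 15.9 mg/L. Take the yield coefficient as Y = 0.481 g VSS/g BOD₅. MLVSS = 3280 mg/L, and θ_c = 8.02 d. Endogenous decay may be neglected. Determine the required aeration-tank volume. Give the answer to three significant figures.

V ≈ 3650 m³

V·X = Y·Q·ΔS·θ_c gives V = 0.481 × 2420 × (1300 − 15.9) × 8.02 / 3280 = 3655 m³.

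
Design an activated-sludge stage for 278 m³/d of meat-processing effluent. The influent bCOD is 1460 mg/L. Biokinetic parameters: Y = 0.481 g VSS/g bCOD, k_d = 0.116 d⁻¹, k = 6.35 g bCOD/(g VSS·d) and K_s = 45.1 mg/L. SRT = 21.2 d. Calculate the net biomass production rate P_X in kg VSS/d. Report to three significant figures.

P_X ≈ 56.3 kg VSS/d

For a completely mixed reactor with recycle the Lawrence–McCarty relation gives S = K_s·(1 + k_d·θ_c) / [θ_c·(Y·k − k_d) − 1] = 45.1 × (1 + 0.116 × 21.2) / [21.2 × (0.481 × 6.35 − 0.116) − 1] = 156.0 / 61.29 = 2.545 mg/L.
Y_obs = Y / (1 + k_d θ_c) = 0.481 / (1 + 0.116 × 21.2) = 0.481 / 3.459 = 0.1390.
Substrate removed = Q·(S₀ − S) = 278 m³/d × (1460 − 2.55) g/m³ = 4.05×10^5 g/d = 405.2 kg/d.
Biomass produced: P_X = Y_obs·Q·ΔS = 0.1390 × 405.2 ≈ 56.34 kg VSS/d.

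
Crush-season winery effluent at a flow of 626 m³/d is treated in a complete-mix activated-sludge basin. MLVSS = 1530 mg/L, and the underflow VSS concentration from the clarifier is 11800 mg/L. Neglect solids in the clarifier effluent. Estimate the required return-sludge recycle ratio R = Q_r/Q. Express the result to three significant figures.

R ≈ 0.149

Mass balance around the secondary clarifier (neglecting effluent solids): R = X / (X_r − X) = 1530 / (11800 − 1530) = 0.1490.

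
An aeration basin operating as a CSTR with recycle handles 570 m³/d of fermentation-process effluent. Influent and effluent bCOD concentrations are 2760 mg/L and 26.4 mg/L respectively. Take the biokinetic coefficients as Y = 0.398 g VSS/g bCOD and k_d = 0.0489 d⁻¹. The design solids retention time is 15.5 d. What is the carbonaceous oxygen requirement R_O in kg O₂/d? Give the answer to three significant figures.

R_O ≈ 1060 kg O₂/d

Y_obs = Y / (1 + k_d θ_c) = 0.398 / (1 + 0.0489 × 15.5) = 0.398 / 1.758 = 0.2264.
Substrate removed = Q·(S₀ − S) = 570 m³/d × (2760 − 26.4) g/m³ = 1.56×10^6 g/d = 1558 kg/d.
Net sludge production P_X = 0.2264 × 1558 = 352.8 kg VSS/d.
Carbonaceous O₂ demand = substrate oxidised − cell-mass equivalent = 1558 − 1.42 × 352.8 = 1057 kg O₂/d.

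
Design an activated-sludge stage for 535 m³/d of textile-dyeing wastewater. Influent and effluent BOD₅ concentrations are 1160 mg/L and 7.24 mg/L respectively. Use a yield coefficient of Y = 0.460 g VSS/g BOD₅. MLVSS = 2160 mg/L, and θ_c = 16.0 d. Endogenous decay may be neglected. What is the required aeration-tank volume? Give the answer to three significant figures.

With k_d = 0 the design equation reduces to V = Y Q (S₀−S) θ_c / X = 0.460 × 535 × (1160 − 7.24) × 16.0 / 2160 = 2101 m³.

V ≈ 2100 m³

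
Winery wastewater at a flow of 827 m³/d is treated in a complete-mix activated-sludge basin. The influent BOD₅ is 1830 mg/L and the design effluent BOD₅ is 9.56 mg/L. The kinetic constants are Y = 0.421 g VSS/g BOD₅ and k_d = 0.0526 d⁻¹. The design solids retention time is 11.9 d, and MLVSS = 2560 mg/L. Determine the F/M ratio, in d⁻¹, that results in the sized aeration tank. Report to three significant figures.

Steady-state biomass mass balance: V·X·(1 + k_d·θ_c) = Y·Q·(S₀ − S)·θ_c, so V = 0.421 × 827 × (1830 − 9.56) × 11.9 / [2560 × (1 + 0.0526 × 11.9)] = 7.54×10^6 / 4162 = 1812 m³.
F/M = applied load / biomass = Q·S₀/(V·X) = 827 × 1830 / (1812 × 2560) = 0.3262 d⁻¹.

F/M ≈ 0.326 d⁻¹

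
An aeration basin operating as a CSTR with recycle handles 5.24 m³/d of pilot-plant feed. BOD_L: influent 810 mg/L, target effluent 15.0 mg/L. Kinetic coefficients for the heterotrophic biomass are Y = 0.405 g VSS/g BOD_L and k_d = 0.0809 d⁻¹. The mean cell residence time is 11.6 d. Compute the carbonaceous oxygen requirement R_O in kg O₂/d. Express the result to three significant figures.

R_O ≈ 2.93 kg O₂/d

Y_obs = Y / (1 + k_d θ_c) = 0.405 / (1 + 0.0809 × 11.6) = 0.405 / 1.938 = 0.2089.
ΔS = 810 − 15.0 = 795.0 mg/L, so the substrate removal rate is 5.24 × 795.0/1000 = 4.166 kg BOD_L/d.
Net sludge production P_X = 0.2089 × 4.166 = 0.8704 kg VSS/d.
R_O = Q·(S₀ − S) − 1.42·P_X = 4.166 − 1.42 × 0.8704 = 2.930 kg O₂/d.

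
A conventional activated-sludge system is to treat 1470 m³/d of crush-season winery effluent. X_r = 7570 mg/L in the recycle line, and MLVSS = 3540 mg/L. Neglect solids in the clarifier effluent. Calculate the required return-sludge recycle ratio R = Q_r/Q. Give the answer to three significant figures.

Mass balance around the secondary clarifier (neglecting effluent solids): R = X / (X_r − X) = 3540 / (7570 − 3540) = 0.8784.

R ≈ 0.878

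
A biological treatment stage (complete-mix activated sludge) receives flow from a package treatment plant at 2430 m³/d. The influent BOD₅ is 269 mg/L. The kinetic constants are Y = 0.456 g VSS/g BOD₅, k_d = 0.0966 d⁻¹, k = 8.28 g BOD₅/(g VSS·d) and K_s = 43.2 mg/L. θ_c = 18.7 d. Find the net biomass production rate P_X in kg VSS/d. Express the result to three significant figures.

From the Monod/SRT balance for a CMAS, S = K_s·(1+k_d θ_c)/[θ_c·(Y k − k_d) − 1] = 43.2 × (1 + 0.0966 × 18.7) / [18.7 × (0.456 × 8.28 − 0.0966) − 1] = 121.2 / 67.80 = 1.788 mg/L.
Observed yield with endogenous decay: Y_obs = Y / (1 + k_d·θ_c) = 0.456 / (1 + 0.0966 × 18.7) = 0.456 / 2.806 = 0.1625 g VSS/g BOD₅.
Substrate removed = Q·(S₀ − S) = 2430 m³/d × (269 − 1.79) g/m³ = 6.49×10^5 g/d = 649.3 kg/d.
Net biomass production P_X = Y_obs × Q·(S₀ − S) = 0.1625 × 649.3 = 105.5 kg VSS/d.

P_X ≈ 106 kg VSS/d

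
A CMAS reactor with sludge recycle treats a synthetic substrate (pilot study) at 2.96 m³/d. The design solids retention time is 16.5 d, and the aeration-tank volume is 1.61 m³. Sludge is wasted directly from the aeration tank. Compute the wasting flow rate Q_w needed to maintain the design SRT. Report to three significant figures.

With mixed-liquor wasting, θ_c = V/Q_w, so Q_w = V/θ_c = 1.610/16.5 = 0.09758 m³/d.

Q_w ≈ 0.0976 m³/d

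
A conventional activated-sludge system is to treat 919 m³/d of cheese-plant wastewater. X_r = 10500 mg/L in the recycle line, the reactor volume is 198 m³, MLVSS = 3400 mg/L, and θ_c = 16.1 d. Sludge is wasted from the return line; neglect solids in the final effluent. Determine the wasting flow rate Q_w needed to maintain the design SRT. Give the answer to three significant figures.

Q_w ≈ 3.98 m³/d

Q_w = (V·X)/(θ_c X_r) = 198.0 × 3400 / (16.1 × 10500) = 3.982 m³/d.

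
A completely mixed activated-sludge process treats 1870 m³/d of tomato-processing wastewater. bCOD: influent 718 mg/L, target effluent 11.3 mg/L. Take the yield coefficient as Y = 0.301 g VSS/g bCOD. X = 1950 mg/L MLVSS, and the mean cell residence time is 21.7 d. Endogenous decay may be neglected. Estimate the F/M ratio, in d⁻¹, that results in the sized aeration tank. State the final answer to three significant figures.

With k_d = 0 the design equation reduces to V = Y Q (S₀−S) θ_c / X = 0.301 × 1870 × (718 − 11.3) × 21.7 / 1950 = 4427 m³.
F/M = applied load / biomass = Q·S₀/(V·X) = 1870 × 718 / (4427 × 1950) = 0.1555 d⁻¹.

F/M ≈ 0.156 d⁻¹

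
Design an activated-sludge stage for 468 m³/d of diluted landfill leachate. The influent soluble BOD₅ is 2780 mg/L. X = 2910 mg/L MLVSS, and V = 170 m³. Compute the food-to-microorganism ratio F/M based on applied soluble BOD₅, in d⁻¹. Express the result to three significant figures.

F/M ≈ 2.63 d⁻¹

F/M = applied load / biomass = Q·S₀/(V·X) = 468 × 2780 / (170.0 × 2910) = 2.630 d⁻¹.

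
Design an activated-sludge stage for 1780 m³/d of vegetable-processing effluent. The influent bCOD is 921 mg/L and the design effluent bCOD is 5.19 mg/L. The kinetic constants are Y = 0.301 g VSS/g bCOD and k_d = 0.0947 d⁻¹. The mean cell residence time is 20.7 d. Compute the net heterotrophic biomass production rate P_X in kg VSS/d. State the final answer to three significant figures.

P_X ≈ 166 kg VSS/d

Observed yield with endogenous decay: Y_obs = Y / (1 + k_d·θ_c) = 0.301 / (1 + 0.0947 × 20.7) = 0.301 / 2.960 = 0.1017 g VSS/g bCOD.
ΔS = 921 − 5.19 = 915.8 mg/L, so the substrate removal rate is 1780 × 915.8/1000 = 1630 kg bCOD/d.
Biomass produced: P_X = Y_obs·Q·ΔS = 0.1017 × 1630 ≈ 165.8 kg VSS/d.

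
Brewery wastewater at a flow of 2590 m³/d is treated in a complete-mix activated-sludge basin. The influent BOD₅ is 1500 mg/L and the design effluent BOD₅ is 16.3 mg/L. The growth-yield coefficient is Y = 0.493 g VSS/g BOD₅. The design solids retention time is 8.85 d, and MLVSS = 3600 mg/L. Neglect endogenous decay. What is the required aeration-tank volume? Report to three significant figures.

Biomass mass balance (decay neglected): V·X = Y·Q·(S₀ − S)·θ_c, so V = 0.493 × 2590 × (1500 − 16.3) × 8.85 / 3600 = 4657 m³.

V ≈ 4660 m³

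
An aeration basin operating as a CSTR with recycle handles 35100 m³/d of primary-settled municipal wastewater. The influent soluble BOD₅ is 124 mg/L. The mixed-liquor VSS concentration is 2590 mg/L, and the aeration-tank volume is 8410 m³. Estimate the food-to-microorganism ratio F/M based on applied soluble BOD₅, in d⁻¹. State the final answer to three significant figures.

F/M ≈ 0.200 d⁻¹

Food-to-microorganism ratio F/M = Q S₀ / (V X) = 35100 × 124 / (8410 × 2590) = 0.1998 d⁻¹.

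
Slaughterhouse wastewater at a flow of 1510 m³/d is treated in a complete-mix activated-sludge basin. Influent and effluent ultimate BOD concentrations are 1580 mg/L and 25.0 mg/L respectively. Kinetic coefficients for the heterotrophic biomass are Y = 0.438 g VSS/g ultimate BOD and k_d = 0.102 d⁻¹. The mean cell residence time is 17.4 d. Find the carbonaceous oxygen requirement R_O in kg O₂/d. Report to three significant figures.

Correct the yield for decay: Y_obs = Y/(1 + k_d θ_c) = 0.438 / (1 + 0.102 × 17.4) = 0.438 / 2.775 = 0.1578.
Substrate removed = Q·(S₀ − S) = 1510 m³/d × (1580 − 25.0) g/m³ = 2.35×10^6 g/d = 2348 kg/d.
P_X = Y_obs·Q·(S₀ − S) = 0.1578 × 2348 = 370.6 kg VSS/d.
R_O = Q·ΔS − 1.42 P_X = 2348 − 526.3 = 1822 kg O₂/d.

R_O ≈ 1820 kg O₂/d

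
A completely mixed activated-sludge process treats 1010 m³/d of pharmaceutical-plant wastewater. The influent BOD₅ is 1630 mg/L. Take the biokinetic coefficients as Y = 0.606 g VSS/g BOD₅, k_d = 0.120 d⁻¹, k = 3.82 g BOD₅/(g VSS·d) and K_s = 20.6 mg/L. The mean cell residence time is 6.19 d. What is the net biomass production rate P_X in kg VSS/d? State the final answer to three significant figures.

For a completely mixed reactor with recycle the Lawrence–McCarty relation gives S = K_s·(1 + k_d·θ_c) / [θ_c·(Y·k − k_d) − 1] = 20.6 × (1 + 0.120 × 6.19) / [6.19 × (0.606 × 3.82 − 0.120) − 1] = 35.90 / 12.59 = 2.852 mg/L.
Y_obs = Y / (1 + k_d θ_c) = 0.606 / (1 + 0.120 × 6.19) = 0.606 / 1.743 = 0.3477.
Mass of BOD₅ removed per day: Q(S₀ − S) = 1010 × 1627 g/m³ = 1643 kg/d.
So the net sludge growth is P_X = 0.3477 × 1643 = 571.4 kg VSS/d.

P_X ≈ 571 kg VSS/d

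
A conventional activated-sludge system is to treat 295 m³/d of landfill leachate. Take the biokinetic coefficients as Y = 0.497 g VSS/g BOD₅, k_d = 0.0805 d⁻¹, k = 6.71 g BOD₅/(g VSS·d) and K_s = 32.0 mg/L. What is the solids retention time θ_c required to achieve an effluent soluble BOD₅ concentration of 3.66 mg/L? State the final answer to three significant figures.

θ_c ≈ 3.82 d

From 1/θ_c = Y·k·S/(K_s + S) − k_d: Y·k·S/(K_s+S) = 0.497 × 6.71 × 3.66 / (32.0 + 3.66) = 0.3423 d⁻¹.
1/θ_c = 0.3423 − 0.0805 = 0.2618 d⁻¹, so θ_c = 3.820 d.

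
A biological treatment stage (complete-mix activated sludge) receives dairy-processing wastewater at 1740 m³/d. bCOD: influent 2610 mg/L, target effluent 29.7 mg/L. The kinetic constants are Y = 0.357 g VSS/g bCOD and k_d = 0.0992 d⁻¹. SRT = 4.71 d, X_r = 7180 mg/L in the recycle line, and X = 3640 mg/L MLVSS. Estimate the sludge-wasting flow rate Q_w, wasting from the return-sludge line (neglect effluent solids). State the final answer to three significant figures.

From the SRT design equation V = Y Q (S₀−S) θ_c / [X (1 + k_d θ_c)] = 0.357 × 1740 × (2610 − 29.7) × 4.71 / [3640 × (1 + 0.0992 × 4.71)] = 7.55×10^6 / 5341 = 1414 m³.
Wasting from the return line (neglecting effluent solids): Q_w = V·X / (θ_c·X_r) = 1414 × 3640 / (4.71 × 7180) = 152.1 m³/d.

Q_w ≈ 152 m³/d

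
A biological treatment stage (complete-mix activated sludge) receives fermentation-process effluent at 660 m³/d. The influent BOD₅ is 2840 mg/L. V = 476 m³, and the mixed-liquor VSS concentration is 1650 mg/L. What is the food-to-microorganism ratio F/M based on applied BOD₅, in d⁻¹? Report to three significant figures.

F/M ≈ 2.39 d⁻¹

Food-to-microorganism ratio F/M = Q S₀ / (V X) = 660 × 2840 / (476.0 × 1650) = 2.387 d⁻¹.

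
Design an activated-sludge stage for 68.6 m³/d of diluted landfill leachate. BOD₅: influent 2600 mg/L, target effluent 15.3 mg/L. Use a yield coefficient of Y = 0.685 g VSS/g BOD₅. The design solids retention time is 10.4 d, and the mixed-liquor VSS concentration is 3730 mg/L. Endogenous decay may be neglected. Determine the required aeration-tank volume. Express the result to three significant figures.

With k_d = 0 the design equation reduces to V = Y Q (S₀−S) θ_c / X = 0.685 × 68.6 × (2600 − 15.3) × 10.4 / 3730 = 338.6 m³.

V ≈ 339 m³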